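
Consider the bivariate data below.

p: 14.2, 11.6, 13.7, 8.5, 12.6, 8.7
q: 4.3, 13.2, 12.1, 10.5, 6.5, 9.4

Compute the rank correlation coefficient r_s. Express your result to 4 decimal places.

Rank p: 6, 3, 5, 1, 4, 2
Rank q: 1, 6, 5, 4, 2, 3
d = rank(p) − rank(q): 5, -3, 0, -3, 2, -1; Σd² = 48
ρ = 1 − 6Σd² / [n(n²−1)] = 1 − 6×48 / (6×35) = 1 − 288/210 ≈ -0.3714

-0.3714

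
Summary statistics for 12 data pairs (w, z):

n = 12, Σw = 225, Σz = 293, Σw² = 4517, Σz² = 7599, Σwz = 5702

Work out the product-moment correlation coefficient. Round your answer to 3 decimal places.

r = (nΣwz − ΣwΣz) / √[(nΣw² − (Σw)²)(nΣz² − (Σz)²)]
Numerator: 12×5702 − 225×293 = 2499
Denominator: √[(54204 − 50625)(91188 − 85849)] = √[3579 × 5339] = 4371.3020
r = 2499 / 4371.3020 ≈ 0.572

0.572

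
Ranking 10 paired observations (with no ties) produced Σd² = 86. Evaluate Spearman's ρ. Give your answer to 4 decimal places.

ρ = 1 − 6Σd² / [n(n²−1)] = 1 − 6×86 / (10×99)
  = 1 − 516/990 = 1 − 0.52121 ≈ 0.4788

0.4788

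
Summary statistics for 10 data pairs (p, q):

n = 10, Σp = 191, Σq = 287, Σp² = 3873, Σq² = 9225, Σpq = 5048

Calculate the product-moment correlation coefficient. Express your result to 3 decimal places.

-0.920

r = (nΣpq − ΣpΣq) / √[(nΣp² − (Σp)²)(nΣq² − (Σq)²)]
Numerator: 10×5048 − 191×287 = -4337
Denominator: √[(38730 − 36481)(92250 − 82369)] = √[2249 × 9881] = 4714.0608
r = -4337 / 4714.0608 ≈ -0.920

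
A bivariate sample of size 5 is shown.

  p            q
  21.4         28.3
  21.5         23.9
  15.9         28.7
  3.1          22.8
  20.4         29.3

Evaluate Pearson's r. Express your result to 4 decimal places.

n = 5, Σp = 82.3, Σq = 133, Σp² = 1598.79, Σq² = 3574.12, Σpq = 2244.2
nΣpq − ΣpΣq = 11221 − 10945.9 = 275.1
nΣp² − (Σp)² = 7993.95 − 6773.29 = 1220.66; nΣq² − (Σq)² = 17870.6 − 17689 = 181.6
r = 275.1 / √(1220.66 × 181.6) = 275.1 / 470.8204 ≈ 0.5843

0.5843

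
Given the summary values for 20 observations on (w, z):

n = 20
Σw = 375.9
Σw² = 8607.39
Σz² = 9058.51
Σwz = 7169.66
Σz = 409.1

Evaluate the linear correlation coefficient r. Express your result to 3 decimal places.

-0.503

r = (nΣwz − ΣwΣz) / √[(nΣw² − (Σw)²)(nΣz² − (Σz)²)]
Numerator: 20×7169.66 − 375.9×409.1 = -10387.49
Denominator: √[(172147.8 − 141300.81)(181170.2 − 167362.81)] = √[30846.99 × 13807.39] = 20637.7426
r = -10387.49 / 20637.7426 ≈ -0.503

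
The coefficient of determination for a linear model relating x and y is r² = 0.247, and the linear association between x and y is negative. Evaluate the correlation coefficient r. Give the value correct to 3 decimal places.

|r| = √0.247 = 0.497
The association is negative, so r = −0.497.

-0.497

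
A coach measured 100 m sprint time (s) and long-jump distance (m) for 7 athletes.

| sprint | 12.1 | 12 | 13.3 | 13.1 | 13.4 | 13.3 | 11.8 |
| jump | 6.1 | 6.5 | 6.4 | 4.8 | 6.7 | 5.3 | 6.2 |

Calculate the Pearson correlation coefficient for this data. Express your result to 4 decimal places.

n = 7, Σx = 89, Σy = 42, Σx² = 1134.6, Σy² = 254.88, Σxy = 533.24
nΣxy − ΣxΣy = 3732.68 − 3738 = -5.32
nΣx² − (Σx)² = 7942.2 − 7921 = 21.2; nΣy² − (Σy)² = 1784.16 − 1764 = 20.16
r = -5.32 / √(21.2 × 20.16) = -5.32 / 20.6735 ≈ -0.2573

-0.2573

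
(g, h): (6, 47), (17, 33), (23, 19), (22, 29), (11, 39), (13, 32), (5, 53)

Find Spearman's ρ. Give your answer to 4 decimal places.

Rank g: 2, 5, 7, 6, 3, 4, 1
Rank h: 6, 4, 1, 2, 5, 3, 7
d = rank(g) − rank(h): -4, 1, 6, 4, -2, 1, -6; Σd² = 110
ρ = 1 − 6Σd² / [n(n²−1)] = 1 − 6×110 / (7×48) = 1 − 660/336 ≈ -0.9643

-0.9643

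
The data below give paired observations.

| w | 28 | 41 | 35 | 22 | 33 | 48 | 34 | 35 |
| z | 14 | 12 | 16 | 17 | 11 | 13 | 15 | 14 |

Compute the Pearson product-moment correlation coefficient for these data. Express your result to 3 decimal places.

-0.540

n = 8, Σw = 276, Σz = 112, Σw² = 9948, Σz² = 1596, Σwz = 3805
nΣwz − ΣwΣz = 30440 − 30912 = -472
nΣw² − (Σw)² = 79584 − 76176 = 3408; nΣz² − (Σz)² = 12768 − 12544 = 224
r = -472 / √(3408 × 224) = -472 / 873.7231 ≈ -0.540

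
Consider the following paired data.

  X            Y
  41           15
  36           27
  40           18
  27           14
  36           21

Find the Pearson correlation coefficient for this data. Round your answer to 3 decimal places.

n = 5, ΣX = 180, ΣY = 95, ΣX² = 6602, ΣY² = 1915, ΣXY = 3441
nΣXY − ΣXΣY = 17205 − 17100 = 105
nΣX² − (ΣX)² = 33010 − 32400 = 610; nΣY² − (ΣY)² = 9575 − 9025 = 550
r = 105 / √(610 × 550) = 105 / 579.2236 ≈ 0.181

0.181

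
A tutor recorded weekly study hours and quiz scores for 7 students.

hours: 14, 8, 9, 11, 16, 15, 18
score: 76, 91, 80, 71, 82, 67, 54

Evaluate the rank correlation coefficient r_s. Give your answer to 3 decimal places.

-0.607

Rank hours: 4, 1, 2, 3, 6, 5, 7
Rank score: 4, 7, 5, 3, 6, 2, 1
d = rank(hours) − rank(score): 0, -6, -3, 0, 0, 3, 6; Σd² = 90
ρ = 1 − 6Σd² / [n(n²−1)] = 1 − 6×90 / (7×48) = 1 − 540/336 ≈ -0.607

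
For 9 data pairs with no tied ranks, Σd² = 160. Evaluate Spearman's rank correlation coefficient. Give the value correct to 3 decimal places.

-0.333

ρ = 1 − 6Σd² / [n(n²−1)] = 1 − 6×160 / (9×80)
  = 1 − 960/720 = 1 − 1.3333 ≈ -0.333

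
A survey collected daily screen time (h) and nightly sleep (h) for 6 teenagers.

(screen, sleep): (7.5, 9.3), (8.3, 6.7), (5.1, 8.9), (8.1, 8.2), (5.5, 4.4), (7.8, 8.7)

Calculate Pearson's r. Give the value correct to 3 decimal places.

0.274

n = 6, Σx = 42.3, Σy = 46.2, Σx² = 307.85, Σy² = 372.88, Σxy = 329.23
nΣxy − ΣxΣy = 1975.38 − 1954.26 = 21.12
nΣx² − (Σx)² = 1847.1 − 1789.29 = 57.81; nΣy² − (Σy)² = 2237.28 − 2134.44 = 102.84
r = 21.12 / √(57.81 × 102.84) = 21.12 / 77.1050 ≈ 0.274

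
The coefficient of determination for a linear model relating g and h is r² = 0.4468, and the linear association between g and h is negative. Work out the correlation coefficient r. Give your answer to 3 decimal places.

|r| = √0.4468 = 0.668
The association is negative, so r = −0.668.

-0.668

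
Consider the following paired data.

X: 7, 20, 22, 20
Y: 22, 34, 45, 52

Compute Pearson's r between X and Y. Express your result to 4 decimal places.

n = 4, ΣX = 69, ΣY = 153, ΣX² = 1333, ΣY² = 6369, ΣXY = 2864
nΣXY − ΣXΣY = 11456 − 10557 = 899
nΣX² − (ΣX)² = 5332 − 4761 = 571; nΣY² − (ΣY)² = 25476 − 23409 = 2067
r = 899 / √(571 × 2067) = 899 / 1086.3963 ≈ 0.8275

0.8275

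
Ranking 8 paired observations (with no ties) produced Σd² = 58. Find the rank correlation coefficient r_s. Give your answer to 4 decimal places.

0.3095

ρ = 1 − 6Σd² / [n(n²−1)] = 1 − 6×58 / (8×63)
  = 1 − 348/504 = 1 − 0.69048 ≈ 0.3095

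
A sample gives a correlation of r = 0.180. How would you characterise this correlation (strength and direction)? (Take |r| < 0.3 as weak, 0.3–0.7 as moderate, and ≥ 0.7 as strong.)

r = 0.180 > 0 so the relationship is positive.
|r| = 0.180, which falls in the weak range.

weak positive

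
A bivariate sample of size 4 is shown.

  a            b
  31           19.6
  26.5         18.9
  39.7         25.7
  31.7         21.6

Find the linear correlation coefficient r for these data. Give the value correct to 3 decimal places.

0.965

n = 4, Σa = 128.9, Σb = 85.8, Σa² = 4244.23, Σb² = 1868.42, Σab = 2813.46
nΣab − ΣaΣb = 11253.84 − 11059.62 = 194.22
nΣa² − (Σa)² = 16976.92 − 16615.21 = 361.71; nΣb² − (Σb)² = 7473.68 − 7361.64 = 112.04
r = 194.22 / √(361.71 × 112.04) = 194.22 / 201.3107 ≈ 0.965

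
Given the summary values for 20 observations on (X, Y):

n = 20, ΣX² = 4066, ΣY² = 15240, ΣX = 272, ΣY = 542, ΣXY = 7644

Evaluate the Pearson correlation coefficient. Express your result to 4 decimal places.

r = (nΣXY − ΣXΣY) / √[(nΣX² − (ΣX)²)(nΣY² − (ΣY)²)]
Numerator: 20×7644 − 272×542 = 5456
Denominator: √[(81320 − 73984)(304800 − 293764)] = √[7336 × 11036] = 8997.7828
r = 5456 / 8997.7828 ≈ 0.6064

0.6064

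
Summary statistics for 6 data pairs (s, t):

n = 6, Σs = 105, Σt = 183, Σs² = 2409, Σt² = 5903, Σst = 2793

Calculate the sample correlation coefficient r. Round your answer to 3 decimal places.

-0.955

r = (nΣst − ΣsΣt) / √[(nΣs² − (Σs)²)(nΣt² − (Σt)²)]
Numerator: 6×2793 − 105×183 = -2457
Denominator: √[(14454 − 11025)(35418 − 33489)] = √[3429 × 1929] = 2571.8750
r = -2457 / 2571.8750 ≈ -0.955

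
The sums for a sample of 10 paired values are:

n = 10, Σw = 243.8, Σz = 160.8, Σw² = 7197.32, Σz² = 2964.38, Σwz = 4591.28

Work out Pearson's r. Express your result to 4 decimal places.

0.9739

r = (nΣwz − ΣwΣz) / √[(nΣw² − (Σw)²)(nΣz² − (Σz)²)]
Numerator: 10×4591.28 − 243.8×160.8 = 6709.76
Denominator: √[(71973.2 − 59438.44)(29643.8 − 25856.64)] = √[12534.76 × 3787.16] = 6889.9305
r = 6709.76 / 6889.9305 ≈ 0.9739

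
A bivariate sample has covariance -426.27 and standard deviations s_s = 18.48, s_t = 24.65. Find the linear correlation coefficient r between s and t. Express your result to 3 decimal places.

-0.936

r = Cov(s,t) / (s_s · s_t) = -426.27 / (18.48 × 24.65)
  = -426.27 / 455.5320 ≈ -0.936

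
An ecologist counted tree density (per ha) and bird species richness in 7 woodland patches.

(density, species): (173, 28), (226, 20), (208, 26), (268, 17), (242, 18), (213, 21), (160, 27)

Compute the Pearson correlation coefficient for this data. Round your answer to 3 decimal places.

-0.927

n = 7, Σx = 1490, Σy = 157, Σx² = 325626, Σy² = 3643, Σxy = 32477
nΣxy − ΣxΣy = 227339 − 233930 = -6591
nΣx² − (Σx)² = 2279382 − 2220100 = 59282; nΣy² − (Σy)² = 25501 − 24649 = 852
r = -6591 / √(59282 × 852) = -6591 / 7106.9166 ≈ -0.927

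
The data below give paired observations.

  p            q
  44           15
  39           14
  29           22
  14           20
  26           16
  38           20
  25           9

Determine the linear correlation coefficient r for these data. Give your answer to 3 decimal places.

n = 7, Σp = 215, Σq = 116, Σp² = 7239, Σq² = 2042, Σpq = 3525
nΣpq − ΣpΣq = 24675 − 24940 = -265
nΣp² − (Σp)² = 50673 − 46225 = 4448; nΣq² − (Σq)² = 14294 − 13456 = 838
r = -265 / √(4448 × 838) = -265 / 1930.6538 ≈ -0.137

-0.137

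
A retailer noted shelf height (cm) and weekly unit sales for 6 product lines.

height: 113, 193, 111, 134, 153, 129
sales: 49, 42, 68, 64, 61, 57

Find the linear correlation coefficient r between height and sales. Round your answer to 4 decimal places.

n = 6, Σx = 833, Σy = 341, Σx² = 120345, Σy² = 19855, Σxy = 46453
nΣxy − ΣxΣy = 278718 − 284053 = -5335
nΣx² − (Σx)² = 722070 − 693889 = 28181; nΣy² − (Σy)² = 119130 − 116281 = 2849
r = -5335 / √(28181 × 2849) = -5335 / 8960.3387 ≈ -0.5954

-0.5954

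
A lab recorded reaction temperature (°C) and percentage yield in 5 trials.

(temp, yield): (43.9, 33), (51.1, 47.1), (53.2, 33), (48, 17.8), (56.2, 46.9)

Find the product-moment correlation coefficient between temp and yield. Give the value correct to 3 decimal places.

n = 5, Σx = 252.4, Σy = 177.8, Σx² = 12831.1, Σy² = 6912.86, Σxy = 9101.29
nΣxy − ΣxΣy = 45506.45 − 44876.72 = 629.73
nΣx² − (Σx)² = 64155.5 − 63705.76 = 449.74; nΣy² − (Σy)² = 34564.3 − 31612.84 = 2951.46
r = 629.73 / √(449.74 × 2951.46) = 629.73 / 1152.1240 ≈ 0.547

0.547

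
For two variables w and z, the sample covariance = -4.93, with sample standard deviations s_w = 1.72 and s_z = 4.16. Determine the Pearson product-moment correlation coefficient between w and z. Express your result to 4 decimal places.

-0.6890

r = Cov(w,z) / (s_w · s_z) = -4.93 / (1.72 × 4.16)
  = -4.93 / 7.1552 ≈ -0.6890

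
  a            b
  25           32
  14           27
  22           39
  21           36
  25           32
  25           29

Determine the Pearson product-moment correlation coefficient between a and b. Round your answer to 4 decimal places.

0.2851

n = 6, Σa = 132, Σb = 195, Σa² = 2996, Σb² = 6435, Σab = 4317
nΣab − ΣaΣb = 25902 − 25740 = 162
nΣa² − (Σa)² = 17976 − 17424 = 552; nΣb² − (Σb)² = 38610 − 38025 = 585
r = 162 / √(552 × 585) = 162 / 568.2605 ≈ 0.2851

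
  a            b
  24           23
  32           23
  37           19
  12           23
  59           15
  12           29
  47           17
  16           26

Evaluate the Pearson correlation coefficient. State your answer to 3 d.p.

-0.920

n = 8, Σa = 239, Σb = 175, Σa² = 9203, Σb² = 3979, Σab = 4715
nΣab − ΣaΣb = 37720 − 41825 = -4105
nΣa² − (Σa)² = 73624 − 57121 = 16503; nΣb² − (Σb)² = 31832 − 30625 = 1207
r = -4105 / √(16503 × 1207) = -4105 / 4463.0842 ≈ -0.920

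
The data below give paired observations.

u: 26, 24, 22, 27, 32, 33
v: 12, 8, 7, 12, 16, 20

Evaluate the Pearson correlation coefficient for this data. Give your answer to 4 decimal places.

0.9744

n = 6, Σu = 164, Σv = 75, Σu² = 4578, Σv² = 1057, Σuv = 2154
nΣuv − ΣuΣv = 12924 − 12300 = 624
nΣu² − (Σu)² = 27468 − 26896 = 572; nΣv² − (Σv)² = 6342 − 5625 = 717
r = 624 / √(572 × 717) = 624 / 640.4092 ≈ 0.9744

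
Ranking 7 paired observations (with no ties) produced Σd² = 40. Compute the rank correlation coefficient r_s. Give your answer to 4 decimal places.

0.2857

ρ = 1 − 6Σd² / [n(n²−1)] = 1 − 6×40 / (7×48)
  = 1 − 240/336 = 1 − 0.71429 ≈ 0.2857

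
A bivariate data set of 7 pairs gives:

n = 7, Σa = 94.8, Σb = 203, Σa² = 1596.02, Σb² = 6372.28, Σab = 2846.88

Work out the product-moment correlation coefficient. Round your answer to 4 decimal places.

r = (nΣab − ΣaΣb) / √[(nΣa² − (Σa)²)(nΣb² − (Σb)²)]
Numerator: 7×2846.88 − 94.8×203 = 683.76
Denominator: √[(11172.14 − 8987.04)(44605.96 − 41209)] = √[2185.1 × 3396.96] = 2724.4628
r = 683.76 / 2724.4628 ≈ 0.2510

0.2510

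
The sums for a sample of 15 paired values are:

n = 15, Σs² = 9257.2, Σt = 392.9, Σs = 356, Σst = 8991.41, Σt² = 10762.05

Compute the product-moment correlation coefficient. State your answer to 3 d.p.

-0.541

r = (nΣst − ΣsΣt) / √[(nΣs² − (Σs)²)(nΣt² − (Σt)²)]
Numerator: 15×8991.41 − 356×392.9 = -5001.25
Denominator: √[(138858 − 126736)(161430.75 − 154370.41)] = √[12122 × 7060.34] = 9251.2400
r = -5001.25 / 9251.2400 ≈ -0.541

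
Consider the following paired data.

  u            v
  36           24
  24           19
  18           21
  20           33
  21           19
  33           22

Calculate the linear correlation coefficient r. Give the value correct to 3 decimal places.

n = 6, Σu = 152, Σv = 138, Σu² = 4126, Σv² = 3312, Σuv = 3483
nΣuv − ΣuΣv = 20898 − 20976 = -78
nΣu² − (Σu)² = 24756 − 23104 = 1652; nΣv² − (Σv)² = 19872 − 19044 = 828
r = -78 / √(1652 × 828) = -78 / 1169.5538 ≈ -0.067

-0.067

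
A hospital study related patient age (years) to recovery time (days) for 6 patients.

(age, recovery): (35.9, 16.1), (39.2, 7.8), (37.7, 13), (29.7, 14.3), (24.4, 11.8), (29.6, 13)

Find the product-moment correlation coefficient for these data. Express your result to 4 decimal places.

n = 6, Σx = 196.5, Σy = 76, Σx² = 6600.35, Σy² = 1001.78, Σxy = 2471.28
nΣxy − ΣxΣy = 14827.68 − 14934 = -106.32
nΣx² − (Σx)² = 39602.1 − 38612.25 = 989.85; nΣy² − (Σy)² = 6010.68 − 5776 = 234.68
r = -106.32 / √(989.85 × 234.68) = -106.32 / 481.9730 ≈ -0.2206

-0.2206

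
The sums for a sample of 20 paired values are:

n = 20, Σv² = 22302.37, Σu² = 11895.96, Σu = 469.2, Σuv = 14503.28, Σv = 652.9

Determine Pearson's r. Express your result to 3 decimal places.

r = (nΣuv − ΣuΣv) / √[(nΣu² − (Σu)²)(nΣv² − (Σv)²)]
Numerator: 20×14503.28 − 469.2×652.9 = -16275.08
Denominator: √[(237919.2 − 220148.64)(446047.4 − 426278.41)] = √[17770.56 × 19768.99] = 18743.1594
r = -16275.08 / 18743.1594 ≈ -0.868

-0.868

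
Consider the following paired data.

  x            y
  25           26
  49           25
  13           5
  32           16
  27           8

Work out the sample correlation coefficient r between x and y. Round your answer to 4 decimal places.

n = 5, Σx = 146, Σy = 80, Σx² = 4948, Σy² = 1646, Σxy = 2668
nΣxy − ΣxΣy = 13340 − 11680 = 1660
nΣx² − (Σx)² = 24740 − 21316 = 3424; nΣy² − (Σy)² = 8230 − 6400 = 1830
r = 1660 / √(3424 × 1830) = 1660 / 2503.1820 ≈ 0.6632

0.6632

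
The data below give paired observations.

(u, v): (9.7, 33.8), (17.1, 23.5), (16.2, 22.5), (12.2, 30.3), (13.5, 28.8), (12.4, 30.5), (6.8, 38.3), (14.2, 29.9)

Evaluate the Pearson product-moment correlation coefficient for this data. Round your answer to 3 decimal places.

-0.971

n = 8, Σu = 102.1, Σv = 237.6, Σu² = 1381.67, Σv² = 7239.62, Σuv = 2915.89
nΣuv − ΣuΣv = 23327.12 − 24258.96 = -931.84
nΣu² − (Σu)² = 11053.36 − 10424.41 = 628.95; nΣv² − (Σv)² = 57916.96 − 56453.76 = 1463.2
r = -931.84 / √(628.95 × 1463.2) = -931.84 / 959.3121 ≈ -0.971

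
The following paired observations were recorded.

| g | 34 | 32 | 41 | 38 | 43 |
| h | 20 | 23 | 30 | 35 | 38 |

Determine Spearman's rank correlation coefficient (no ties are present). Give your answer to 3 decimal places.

Rank g: 2, 1, 4, 3, 5
Rank h: 1, 2, 3, 4, 5
d = rank(g) − rank(h): 1, -1, 1, -1, 0; Σd² = 4
ρ = 1 − 6Σd² / [n(n²−1)] = 1 − 6×4 / (5×24) = 1 − 24/120 ≈ 0.800

0.800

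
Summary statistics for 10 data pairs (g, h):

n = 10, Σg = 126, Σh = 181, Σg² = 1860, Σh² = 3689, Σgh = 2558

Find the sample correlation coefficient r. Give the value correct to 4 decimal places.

r = (nΣgh − ΣgΣh) / √[(nΣg² − (Σg)²)(nΣh² − (Σh)²)]
Numerator: 10×2558 − 126×181 = 2774
Denominator: √[(18600 − 15876)(36890 − 32761)] = √[2724 × 4129] = 3353.7138
r = 2774 / 3353.7138 ≈ 0.8271

0.8271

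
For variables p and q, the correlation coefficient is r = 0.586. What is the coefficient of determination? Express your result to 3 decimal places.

r² = (0.586)² = 0.343

0.343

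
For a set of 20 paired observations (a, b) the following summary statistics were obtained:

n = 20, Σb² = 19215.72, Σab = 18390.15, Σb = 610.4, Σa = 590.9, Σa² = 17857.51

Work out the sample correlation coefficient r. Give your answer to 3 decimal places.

r = (nΣab − ΣaΣb) / √[(nΣa² − (Σa)²)(nΣb² − (Σb)²)]
Numerator: 20×18390.15 − 590.9×610.4 = 7117.64
Denominator: √[(357150.2 − 349162.81)(384314.4 − 372588.16)] = √[7987.39 × 11726.24] = 9677.9157
r = 7117.64 / 9677.9157 ≈ 0.735

0.735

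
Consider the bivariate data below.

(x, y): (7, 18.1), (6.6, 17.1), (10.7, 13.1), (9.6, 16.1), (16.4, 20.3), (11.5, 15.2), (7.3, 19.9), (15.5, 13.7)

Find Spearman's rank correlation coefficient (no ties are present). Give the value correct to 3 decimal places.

-0.167

Rank x: 2, 1, 5, 4, 8, 6, 3, 7
Rank y: 6, 5, 1, 4, 8, 3, 7, 2
d = rank(x) − rank(y): -4, -4, 4, 0, 0, 3, -4, 5; Σd² = 98
ρ = 1 − 6Σd² / [n(n²−1)] = 1 − 6×98 / (8×63) = 1 − 588/504 ≈ -0.167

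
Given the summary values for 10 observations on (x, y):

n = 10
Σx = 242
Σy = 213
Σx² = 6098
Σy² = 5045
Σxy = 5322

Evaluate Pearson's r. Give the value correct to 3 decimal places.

r = (nΣxy − ΣxΣy) / √[(nΣx² − (Σx)²)(nΣy² − (Σy)²)]
Numerator: 10×5322 − 242×213 = 1674
Denominator: √[(60980 − 58564)(50450 − 45369)] = √[2416 × 5081] = 3503.6689
r = 1674 / 3503.6689 ≈ 0.478

0.478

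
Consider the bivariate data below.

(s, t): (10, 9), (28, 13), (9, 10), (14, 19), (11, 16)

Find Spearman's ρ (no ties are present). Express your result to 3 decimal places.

0.600

Rank s: 2, 5, 1, 4, 3
Rank t: 1, 3, 2, 5, 4
d = rank(s) − rank(t): 1, 2, -1, -1, -1; Σd² = 8
ρ = 1 − 6Σd² / [n(n²−1)] = 1 − 6×8 / (5×24) = 1 − 48/120 ≈ 0.600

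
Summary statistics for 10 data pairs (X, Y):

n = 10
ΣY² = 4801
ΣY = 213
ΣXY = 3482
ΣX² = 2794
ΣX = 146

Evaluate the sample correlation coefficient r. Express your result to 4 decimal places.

r = (nΣXY − ΣXΣY) / √[(nΣX² − (ΣX)²)(nΣY² − (ΣY)²)]
Numerator: 10×3482 − 146×213 = 3722
Denominator: √[(27940 − 21316)(48010 − 45369)] = √[6624 × 2641] = 4182.5810
r = 3722 / 4182.5810 ≈ 0.8899

0.8899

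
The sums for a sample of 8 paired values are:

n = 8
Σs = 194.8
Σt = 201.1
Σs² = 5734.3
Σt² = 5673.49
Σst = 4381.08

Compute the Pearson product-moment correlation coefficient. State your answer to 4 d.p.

r = (nΣst − ΣsΣt) / √[(nΣs² − (Σs)²)(nΣt² − (Σt)²)]
Numerator: 8×4381.08 − 194.8×201.1 = -4125.64
Denominator: √[(45874.4 − 37947.04)(45387.92 − 40441.21)] = √[7927.36 × 4946.71] = 6262.1363
r = -4125.64 / 6262.1363 ≈ -0.6588

-0.6588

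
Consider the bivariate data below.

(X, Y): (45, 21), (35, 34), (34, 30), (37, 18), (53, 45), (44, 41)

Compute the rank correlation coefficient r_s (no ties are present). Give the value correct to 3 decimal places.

Rank X: 5, 2, 1, 3, 6, 4
Rank Y: 2, 4, 3, 1, 6, 5
d = rank(X) − rank(Y): 3, -2, -2, 2, 0, -1; Σd² = 22
ρ = 1 − 6Σd² / [n(n²−1)] = 1 − 6×22 / (6×35) = 1 − 132/210 ≈ 0.371

0.371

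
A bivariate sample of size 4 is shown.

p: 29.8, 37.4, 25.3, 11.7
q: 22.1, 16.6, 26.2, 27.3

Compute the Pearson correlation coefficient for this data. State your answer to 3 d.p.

n = 4, Σp = 104.2, Σq = 92.2, Σp² = 3063.78, Σq² = 2195.7, Σpq = 2261.69
nΣpq − ΣpΣq = 9046.76 − 9607.24 = -560.48
nΣp² − (Σp)² = 12255.12 − 10857.64 = 1397.48; nΣq² − (Σq)² = 8782.8 − 8500.84 = 281.96
r = -560.48 / √(1397.48 × 281.96) = -560.48 / 627.7208 ≈ -0.893

-0.893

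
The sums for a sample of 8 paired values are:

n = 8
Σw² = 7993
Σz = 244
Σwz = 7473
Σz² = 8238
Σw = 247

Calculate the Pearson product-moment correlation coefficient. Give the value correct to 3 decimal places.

-0.112

r = (nΣwz − ΣwΣz) / √[(nΣw² − (Σw)²)(nΣz² − (Σz)²)]
Numerator: 8×7473 − 247×244 = -484
Denominator: √[(63944 − 61009)(65904 − 59536)] = √[2935 × 6368] = 4323.2025
r = -484 / 4323.2025 ≈ -0.112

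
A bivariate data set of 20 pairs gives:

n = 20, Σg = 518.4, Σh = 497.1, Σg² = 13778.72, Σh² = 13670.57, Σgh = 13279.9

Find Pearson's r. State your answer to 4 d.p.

0.5893

r = (nΣgh − ΣgΣh) / √[(nΣg² − (Σg)²)(nΣh² − (Σh)²)]
Numerator: 20×13279.9 − 518.4×497.1 = 7901.36
Denominator: √[(275574.4 − 268738.56)(273411.4 − 247108.41)] = √[6835.84 × 26302.99] = 13409.0653
r = 7901.36 / 13409.0653 ≈ 0.5893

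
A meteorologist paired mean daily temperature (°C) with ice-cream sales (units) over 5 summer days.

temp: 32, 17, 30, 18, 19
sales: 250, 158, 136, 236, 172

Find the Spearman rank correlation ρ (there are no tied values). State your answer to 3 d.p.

0.300

Rank temp: 5, 1, 4, 2, 3
Rank sales: 5, 2, 1, 4, 3
d = rank(temp) − rank(sales): 0, -1, 3, -2, 0; Σd² = 14
ρ = 1 − 6Σd² / [n(n²−1)] = 1 − 6×14 / (5×24) = 1 − 84/120 ≈ 0.300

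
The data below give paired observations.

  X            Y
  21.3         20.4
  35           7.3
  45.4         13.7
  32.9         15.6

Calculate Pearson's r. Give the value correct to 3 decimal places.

-0.577

n = 4, ΣX = 134.6, ΣY = 57, ΣX² = 4822.26, ΣY² = 900.5, ΣXY = 1825.24
nΣXY − ΣXΣY = 7300.96 − 7672.2 = -371.24
nΣX² − (ΣX)² = 19289.04 − 18117.16 = 1171.88; nΣY² − (ΣY)² = 3602 − 3249 = 353
r = -371.24 / √(1171.88 × 353) = -371.24 / 643.1747 ≈ -0.577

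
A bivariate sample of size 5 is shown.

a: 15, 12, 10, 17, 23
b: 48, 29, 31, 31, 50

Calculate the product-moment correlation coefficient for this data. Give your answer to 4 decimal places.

n = 5, Σa = 77, Σb = 189, Σa² = 1287, Σb² = 7567, Σab = 3055
nΣab − ΣaΣb = 15275 − 14553 = 722
nΣa² − (Σa)² = 6435 − 5929 = 506; nΣb² − (Σb)² = 37835 − 35721 = 2114
r = 722 / √(506 × 2114) = 722 / 1034.2553 ≈ 0.6981

0.6981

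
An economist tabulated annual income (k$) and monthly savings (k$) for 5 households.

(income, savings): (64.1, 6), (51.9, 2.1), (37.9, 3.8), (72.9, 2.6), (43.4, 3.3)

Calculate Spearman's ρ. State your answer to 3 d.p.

-0.200

Rank income: 4, 3, 1, 5, 2
Rank savings: 5, 1, 4, 2, 3
d = rank(income) − rank(savings): -1, 2, -3, 3, -1; Σd² = 24
ρ = 1 − 6Σd² / [n(n²−1)] = 1 − 6×24 / (5×24) = 1 − 144/120 ≈ -0.200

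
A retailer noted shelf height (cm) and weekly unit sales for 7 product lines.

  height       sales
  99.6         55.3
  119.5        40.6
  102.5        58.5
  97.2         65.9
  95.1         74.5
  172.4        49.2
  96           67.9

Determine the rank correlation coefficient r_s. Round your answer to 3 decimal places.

Rank height: 4, 6, 5, 3, 1, 7, 2
Rank sales: 3, 1, 4, 5, 7, 2, 6
d = rank(height) − rank(sales): 1, 5, 1, -2, -6, 5, -4; Σd² = 108
ρ = 1 − 6Σd² / [n(n²−1)] = 1 − 6×108 / (7×48) = 1 − 648/336 ≈ -0.929

-0.929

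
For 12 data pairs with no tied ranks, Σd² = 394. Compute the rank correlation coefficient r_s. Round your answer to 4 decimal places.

ρ = 1 − 6Σd² / [n(n²−1)] = 1 − 6×394 / (12×143)
  = 1 − 2364/1716 = 1 − 1.37762 ≈ -0.3776

-0.3776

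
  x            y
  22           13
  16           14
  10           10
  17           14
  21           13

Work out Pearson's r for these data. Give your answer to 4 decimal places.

n = 5, Σx = 86, Σy = 64, Σx² = 1570, Σy² = 830, Σxy = 1121
nΣxy − ΣxΣy = 5605 − 5504 = 101
nΣx² − (Σx)² = 7850 − 7396 = 454; nΣy² − (Σy)² = 4150 − 4096 = 54
r = 101 / √(454 × 54) = 101 / 156.5759 ≈ 0.6451

0.6451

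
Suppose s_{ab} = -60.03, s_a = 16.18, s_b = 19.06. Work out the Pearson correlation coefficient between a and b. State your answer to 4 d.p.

r = Cov(a,b) / (s_a · s_b) = -60.03 / (16.18 × 19.06)
  = -60.03 / 308.3908 ≈ -0.1947

-0.1947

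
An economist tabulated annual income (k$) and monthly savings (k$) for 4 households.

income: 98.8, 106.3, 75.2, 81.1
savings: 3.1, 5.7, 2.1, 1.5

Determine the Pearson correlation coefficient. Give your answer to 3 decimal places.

n = 4, Σx = 361.4, Σy = 12.4, Σx² = 33293.38, Σy² = 48.76, Σxy = 1191.76
nΣxy − ΣxΣy = 4767.04 − 4481.36 = 285.68
nΣx² − (Σx)² = 133173.52 − 130609.96 = 2563.56; nΣy² − (Σy)² = 195.04 − 153.76 = 41.28
r = 285.68 / √(2563.56 × 41.28) = 285.68 / 325.3056 ≈ 0.878

0.878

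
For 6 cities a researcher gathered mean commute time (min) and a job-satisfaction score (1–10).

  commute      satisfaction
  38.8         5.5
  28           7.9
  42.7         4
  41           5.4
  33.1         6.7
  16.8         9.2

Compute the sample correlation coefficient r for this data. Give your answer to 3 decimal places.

-0.971

n = 6, Σx = 200.4, Σy = 38.7, Σx² = 7171.58, Σy² = 267.35, Σxy = 1203.13
nΣxy − ΣxΣy = 7218.78 − 7755.48 = -536.7
nΣx² − (Σx)² = 43029.48 − 40160.16 = 2869.32; nΣy² − (Σy)² = 1604.1 − 1497.69 = 106.41
r = -536.7 / √(2869.32 × 106.41) = -536.7 / 552.5616 ≈ -0.971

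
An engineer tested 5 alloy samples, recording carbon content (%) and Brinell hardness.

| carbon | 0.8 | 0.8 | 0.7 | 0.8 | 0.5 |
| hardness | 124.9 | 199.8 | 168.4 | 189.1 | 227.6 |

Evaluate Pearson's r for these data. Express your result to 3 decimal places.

n = 5, Σx = 3.6, Σy = 909.8, Σx² = 2.66, Σy² = 171439.18, Σxy = 642.72
nΣxy − ΣxΣy = 3213.6 − 3275.28 = -61.68
nΣx² − (Σx)² = 13.3 − 12.96 = 0.34; nΣy² − (Σy)² = 857195.9 − 827736.04 = 29459.86
r = -61.68 / √(0.34 × 29459.86) = -61.68 / 100.0817 ≈ -0.616

-0.616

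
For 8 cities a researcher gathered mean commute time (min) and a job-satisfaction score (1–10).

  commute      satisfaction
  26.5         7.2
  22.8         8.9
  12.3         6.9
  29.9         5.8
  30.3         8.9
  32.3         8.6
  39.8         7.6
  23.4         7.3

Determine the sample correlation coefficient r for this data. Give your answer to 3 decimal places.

n = 8, Σx = 217.3, Σy = 61.2, Σx² = 6360.37, Σy² = 476.52, Σxy = 1672.76
nΣxy − ΣxΣy = 13382.08 − 13298.76 = 83.32
nΣx² − (Σx)² = 50882.96 − 47219.29 = 3663.67; nΣy² − (Σy)² = 3812.16 − 3745.44 = 66.72
r = 83.32 / √(3663.67 × 66.72) = 83.32 / 494.4088 ≈ 0.169

0.169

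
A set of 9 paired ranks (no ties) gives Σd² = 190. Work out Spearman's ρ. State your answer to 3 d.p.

-0.583

ρ = 1 − 6Σd² / [n(n²−1)] = 1 − 6×190 / (9×80)
  = 1 − 1140/720 = 1 − 1.5833 ≈ -0.583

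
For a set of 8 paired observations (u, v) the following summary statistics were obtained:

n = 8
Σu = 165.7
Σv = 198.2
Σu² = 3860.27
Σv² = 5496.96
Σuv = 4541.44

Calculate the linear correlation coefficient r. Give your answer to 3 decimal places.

r = (nΣuv − ΣuΣv) / √[(nΣu² − (Σu)²)(nΣv² − (Σv)²)]
Numerator: 8×4541.44 − 165.7×198.2 = 3489.78
Denominator: √[(30882.16 − 27456.49)(43975.68 − 39283.24)] = √[3425.67 × 4692.44] = 4009.3330
r = 3489.78 / 4009.3330 ≈ 0.870

0.870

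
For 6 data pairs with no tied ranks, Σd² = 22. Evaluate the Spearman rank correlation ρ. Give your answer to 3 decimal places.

0.371

ρ = 1 − 6Σd² / [n(n²−1)] = 1 − 6×22 / (6×35)
  = 1 − 132/210 = 1 − 0.6286 ≈ 0.371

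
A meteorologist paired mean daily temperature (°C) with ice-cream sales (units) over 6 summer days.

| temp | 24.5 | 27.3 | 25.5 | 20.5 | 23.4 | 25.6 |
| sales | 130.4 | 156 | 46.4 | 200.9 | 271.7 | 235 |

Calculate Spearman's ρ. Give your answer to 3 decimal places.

Rank temp: 3, 6, 4, 1, 2, 5
Rank sales: 2, 3, 1, 4, 6, 5
d = rank(temp) − rank(sales): 1, 3, 3, -3, -4, 0; Σd² = 44
ρ = 1 − 6Σd² / [n(n²−1)] = 1 − 6×44 / (6×35) = 1 − 264/210 ≈ -0.257

-0.257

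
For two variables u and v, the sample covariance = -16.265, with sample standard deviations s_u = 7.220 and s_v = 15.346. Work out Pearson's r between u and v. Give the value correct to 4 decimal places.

r = Cov(u,v) / (s_u · s_v) = -16.265 / (7.220 × 15.346)
  = -16.265 / 110.7981 ≈ -0.1468

-0.1468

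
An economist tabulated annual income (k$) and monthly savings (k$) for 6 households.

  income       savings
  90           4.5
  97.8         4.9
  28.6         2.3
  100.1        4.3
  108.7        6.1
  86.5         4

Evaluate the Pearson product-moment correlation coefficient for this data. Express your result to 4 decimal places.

n = 6, Σx = 511.7, Σy = 26.1, Σx² = 47800.75, Σy² = 121.25, Σxy = 2389.5
nΣxy − ΣxΣy = 14337 − 13355.37 = 981.63
nΣx² − (Σx)² = 286804.5 − 261836.89 = 24967.61; nΣy² − (Σy)² = 727.5 − 681.21 = 46.29
r = 981.63 / √(24967.61 × 46.29) = 981.63 / 1075.0584 ≈ 0.9131

0.9131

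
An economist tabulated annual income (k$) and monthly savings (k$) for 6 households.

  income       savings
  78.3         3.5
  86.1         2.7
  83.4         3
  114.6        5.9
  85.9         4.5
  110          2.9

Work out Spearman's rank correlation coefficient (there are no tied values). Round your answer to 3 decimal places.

0.086

Rank income: 1, 4, 2, 6, 3, 5
Rank savings: 4, 1, 3, 6, 5, 2
d = rank(income) − rank(savings): -3, 3, -1, 0, -2, 3; Σd² = 32
ρ = 1 − 6Σd² / [n(n²−1)] = 1 − 6×32 / (6×35) = 1 − 192/210 ≈ 0.086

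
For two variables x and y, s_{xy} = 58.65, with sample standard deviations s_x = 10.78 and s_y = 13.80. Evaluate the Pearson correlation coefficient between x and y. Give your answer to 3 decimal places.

0.394

r = Cov(x,y) / (s_x · s_y) = 58.65 / (10.78 × 13.80)
  = 58.65 / 148.7640 ≈ 0.394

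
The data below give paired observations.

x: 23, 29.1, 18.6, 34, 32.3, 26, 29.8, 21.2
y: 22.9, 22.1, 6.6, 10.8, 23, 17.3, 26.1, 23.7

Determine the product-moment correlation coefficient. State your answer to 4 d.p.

0.2003

n = 8, Σx = 214, Σy = 152.5, Σx² = 5934.54, Σy² = 3244.21, Σxy = 4132.69
nΣxy − ΣxΣy = 33061.52 − 32635 = 426.52
nΣx² − (Σx)² = 47476.32 − 45796 = 1680.32; nΣy² − (Σy)² = 25953.68 − 23256.25 = 2697.43
r = 426.52 / √(1680.32 × 2697.43) = 426.52 / 2128.9776 ≈ 0.2003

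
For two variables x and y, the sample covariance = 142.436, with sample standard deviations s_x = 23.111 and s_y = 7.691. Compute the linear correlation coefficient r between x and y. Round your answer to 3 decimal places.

r = Cov(x,y) / (s_x · s_y) = 142.436 / (23.111 × 7.691)
  = 142.436 / 177.7467 ≈ 0.801

0.801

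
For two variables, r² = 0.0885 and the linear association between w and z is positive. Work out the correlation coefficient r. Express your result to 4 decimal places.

|r| = √0.0885 = 0.2975
The association is positive, so r = 0.2975.

0.2975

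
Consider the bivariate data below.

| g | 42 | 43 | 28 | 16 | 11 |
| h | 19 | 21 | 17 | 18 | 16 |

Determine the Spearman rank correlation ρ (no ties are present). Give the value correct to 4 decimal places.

Rank g: 4, 5, 3, 2, 1
Rank h: 4, 5, 2, 3, 1
d = rank(g) − rank(h): 0, 0, 1, -1, 0; Σd² = 2
ρ = 1 − 6Σd² / [n(n²−1)] = 1 − 6×2 / (5×24) = 1 − 12/120 ≈ 0.9000

0.9000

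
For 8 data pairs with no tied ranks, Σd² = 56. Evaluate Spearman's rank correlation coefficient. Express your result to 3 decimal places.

0.333

ρ = 1 − 6Σd² / [n(n²−1)] = 1 − 6×56 / (8×63)
  = 1 − 336/504 = 1 − 0.6667 ≈ 0.333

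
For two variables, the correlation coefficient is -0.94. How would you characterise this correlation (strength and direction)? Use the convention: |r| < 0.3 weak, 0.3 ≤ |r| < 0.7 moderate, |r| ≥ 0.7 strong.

r = -0.94 < 0 so the relationship is negative.
|r| = 0.94, which falls in the strong range.

strong negative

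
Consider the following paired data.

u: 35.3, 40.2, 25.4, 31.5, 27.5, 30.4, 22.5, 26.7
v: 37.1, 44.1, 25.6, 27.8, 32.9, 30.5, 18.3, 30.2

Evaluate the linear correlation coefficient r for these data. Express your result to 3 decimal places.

0.906

n = 8, Σu = 239.5, Σv = 246.5, Σu² = 7399.09, Σv² = 8009.01, Σuv = 7658.43
nΣuv − ΣuΣv = 61267.44 − 59036.75 = 2230.69
nΣu² − (Σu)² = 59192.72 − 57360.25 = 1832.47; nΣv² − (Σv)² = 64072.08 − 60762.25 = 3309.83
r = 2230.69 / √(1832.47 × 3309.83) = 2230.69 / 2462.7554 ≈ 0.906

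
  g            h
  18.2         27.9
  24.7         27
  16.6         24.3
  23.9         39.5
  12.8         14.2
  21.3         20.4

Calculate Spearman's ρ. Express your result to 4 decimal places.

Rank g: 3, 6, 2, 5, 1, 4
Rank h: 5, 4, 3, 6, 1, 2
d = rank(g) − rank(h): -2, 2, -1, -1, 0, 2; Σd² = 14
ρ = 1 − 6Σd² / [n(n²−1)] = 1 − 6×14 / (6×35) = 1 − 84/210 ≈ 0.6000

0.6000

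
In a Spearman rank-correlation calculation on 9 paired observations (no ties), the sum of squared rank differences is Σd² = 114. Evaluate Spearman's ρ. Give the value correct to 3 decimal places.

0.050

ρ = 1 − 6Σd² / [n(n²−1)] = 1 − 6×114 / (9×80)
  = 1 − 684/720 = 1 − 0.9500 ≈ 0.050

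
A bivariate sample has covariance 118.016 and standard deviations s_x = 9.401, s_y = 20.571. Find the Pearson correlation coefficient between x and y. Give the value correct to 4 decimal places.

0.6103

r = Cov(x,y) / (s_x · s_y) = 118.016 / (9.401 × 20.571)
  = 118.016 / 193.3880 ≈ 0.6103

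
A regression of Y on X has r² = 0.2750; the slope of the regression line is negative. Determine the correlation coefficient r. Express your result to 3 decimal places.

|r| = √0.2750 = 0.524
The association is negative, so r = −0.524.

-0.524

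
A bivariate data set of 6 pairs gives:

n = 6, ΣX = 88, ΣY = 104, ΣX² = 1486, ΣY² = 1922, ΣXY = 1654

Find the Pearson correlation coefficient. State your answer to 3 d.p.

0.843

r = (nΣXY − ΣXΣY) / √[(nΣX² − (ΣX)²)(nΣY² − (ΣY)²)]
Numerator: 6×1654 − 88×104 = 772
Denominator: √[(8916 − 7744)(11532 − 10816)] = √[1172 × 716] = 916.0524
r = 772 / 916.0524 ≈ 0.843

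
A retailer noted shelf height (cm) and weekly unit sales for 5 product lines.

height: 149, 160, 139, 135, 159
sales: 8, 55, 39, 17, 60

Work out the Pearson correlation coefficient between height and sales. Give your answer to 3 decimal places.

n = 5, Σx = 742, Σy = 179, Σx² = 110628, Σy² = 8499, Σxy = 27248
nΣxy − ΣxΣy = 136240 − 132818 = 3422
nΣx² − (Σx)² = 553140 − 550564 = 2576; nΣy² − (Σy)² = 42495 − 32041 = 10454
r = 3422 / √(2576 × 10454) = 3422 / 5189.3645 ≈ 0.659

0.659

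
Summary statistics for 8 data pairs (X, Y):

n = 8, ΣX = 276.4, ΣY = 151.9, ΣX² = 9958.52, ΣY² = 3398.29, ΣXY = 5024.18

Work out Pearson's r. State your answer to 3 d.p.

-0.488

r = (nΣXY − ΣXΣY) / √[(nΣX² − (ΣX)²)(nΣY² − (ΣY)²)]
Numerator: 8×5024.18 − 276.4×151.9 = -1791.72
Denominator: √[(79668.16 − 76396.96)(27186.32 − 23073.61)] = √[3271.2 × 4112.71] = 3667.9009
r = -1791.72 / 3667.9009 ≈ -0.488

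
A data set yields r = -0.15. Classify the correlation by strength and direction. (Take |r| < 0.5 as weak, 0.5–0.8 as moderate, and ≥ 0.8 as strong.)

r = -0.15 < 0 so the relationship is negative.
|r| = 0.15, which falls in the weak range.

weak negative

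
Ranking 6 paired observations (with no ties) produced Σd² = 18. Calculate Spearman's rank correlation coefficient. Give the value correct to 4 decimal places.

0.4857

ρ = 1 − 6Σd² / [n(n²−1)] = 1 − 6×18 / (6×35)
  = 1 − 108/210 = 1 − 0.51429 ≈ 0.4857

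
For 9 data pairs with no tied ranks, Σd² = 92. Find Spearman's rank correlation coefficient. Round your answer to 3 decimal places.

ρ = 1 − 6Σd² / [n(n²−1)] = 1 − 6×92 / (9×80)
  = 1 − 552/720 = 1 − 0.7667 ≈ 0.233

0.233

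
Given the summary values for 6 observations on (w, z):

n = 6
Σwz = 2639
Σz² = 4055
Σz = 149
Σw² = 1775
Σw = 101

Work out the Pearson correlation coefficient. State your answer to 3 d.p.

0.803

r = (nΣwz − ΣwΣz) / √[(nΣw² − (Σw)²)(nΣz² − (Σz)²)]
Numerator: 6×2639 − 101×149 = 785
Denominator: √[(10650 − 10201)(24330 − 22201)] = √[449 × 2129] = 977.7121
r = 785 / 977.7121 ≈ 0.803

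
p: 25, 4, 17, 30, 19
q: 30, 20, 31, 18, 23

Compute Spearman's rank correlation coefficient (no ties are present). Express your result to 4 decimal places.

Rank p: 4, 1, 2, 5, 3
Rank q: 4, 2, 5, 1, 3
d = rank(p) − rank(q): 0, -1, -3, 4, 0; Σd² = 26
ρ = 1 − 6Σd² / [n(n²−1)] = 1 − 6×26 / (5×24) = 1 − 156/120 ≈ -0.3000

-0.3000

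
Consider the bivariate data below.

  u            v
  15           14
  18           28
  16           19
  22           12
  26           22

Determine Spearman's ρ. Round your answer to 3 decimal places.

Rank u: 1, 3, 2, 4, 5
Rank v: 2, 5, 3, 1, 4
d = rank(u) − rank(v): -1, -2, -1, 3, 1; Σd² = 16
ρ = 1 − 6Σd² / [n(n²−1)] = 1 − 6×16 / (5×24) = 1 − 96/120 ≈ 0.200

0.200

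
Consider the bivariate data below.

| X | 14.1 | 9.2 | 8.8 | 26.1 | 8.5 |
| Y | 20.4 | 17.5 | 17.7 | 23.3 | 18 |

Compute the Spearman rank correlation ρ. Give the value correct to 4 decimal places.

0.6000

Rank X: 4, 3, 2, 5, 1
Rank Y: 4, 1, 2, 5, 3
d = rank(X) − rank(Y): 0, 2, 0, 0, -2; Σd² = 8
ρ = 1 − 6Σd² / [n(n²−1)] = 1 − 6×8 / (5×24) = 1 − 48/120 ≈ 0.6000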